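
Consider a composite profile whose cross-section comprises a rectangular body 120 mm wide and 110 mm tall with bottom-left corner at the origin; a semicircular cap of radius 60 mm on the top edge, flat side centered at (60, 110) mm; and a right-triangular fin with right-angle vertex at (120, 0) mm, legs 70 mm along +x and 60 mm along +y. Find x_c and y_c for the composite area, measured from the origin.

x_c = 68.35 mm, y_c = 73.21 mm

rectangular body: A = 120 × 110 = 13200.00, centroid at (60.00, 55.00).
semicircular top: A = ½π·60² = 5654.87, centroid at (60.00, 135.46).
triangular fin: A = ½·70·60 = 2100.00, centroid at (143.33, 20.00).
ΣA = 20954.87 mm²
ΣAx_c = (13200.00)(60.00) + (5654.87)(60.00) + (2100.00)(143.33) = 1432292.01 mm³
ΣAy_c = (13200.00)(55.00) + (5654.87)(135.46) + (2100.00)(20.00) = 1534035.35 mm³
x_c = 1432292.01 / 20954.87 = 68.35 mm
y_c = 1534035.35 / 20954.87 = 73.21 mm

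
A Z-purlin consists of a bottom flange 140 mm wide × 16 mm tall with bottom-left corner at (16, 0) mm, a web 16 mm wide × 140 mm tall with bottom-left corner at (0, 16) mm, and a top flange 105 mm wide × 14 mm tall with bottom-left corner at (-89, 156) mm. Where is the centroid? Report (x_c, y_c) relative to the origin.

x_c = 26.37 mm, y_c = 75.66 mm

bottom flange: A = 140 × 16 = 2240.00, centroid at (86.00, 8.00).
web: A = 16 × 140 = 2240.00, centroid at (8.00, 86.00).
top flange: A = 105 × 14 = 1470.00, centroid at (-36.50, 163.00).
ΣA = 5950.00 mm², ΣAx_c = 156905.00 mm³, ΣAy_c = 450170.00 mm³.
x_c = 156905.00/5950.00 = 26.37 mm; y_c = 450170.00/5950.00 = 75.66 mm.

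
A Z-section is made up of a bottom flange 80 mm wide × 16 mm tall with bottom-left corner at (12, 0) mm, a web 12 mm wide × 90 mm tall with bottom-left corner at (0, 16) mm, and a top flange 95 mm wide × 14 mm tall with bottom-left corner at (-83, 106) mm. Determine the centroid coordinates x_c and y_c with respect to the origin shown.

x_c = 7.00 mm, y_c = 61.36 mm

Part | A | x̄ᵢ | ȳᵢ | A·x̄ᵢ | A·ȳᵢ
bottom flange | 1280.00 | 52.00 | 8.00 | 66560.00 | 10240.00
web | 1080.00 | 6.00 | 61.00 | 6480.00 | 65880.00
top flange | 1330.00 | -35.50 | 113.00 | -47215.00 | 150290.00
Σ | 3690.00 |  |  | 25825.00 | 226410.00
x_c = 25825.00 / 3690.00 = 7.00 mm
y_c = 226410.00 / 3690.00 = 61.36 mm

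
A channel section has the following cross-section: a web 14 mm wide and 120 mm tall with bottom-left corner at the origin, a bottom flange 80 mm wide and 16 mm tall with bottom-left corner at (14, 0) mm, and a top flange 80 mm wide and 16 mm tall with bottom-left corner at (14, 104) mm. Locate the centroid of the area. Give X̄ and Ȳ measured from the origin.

X̄ = 35.38 mm, Ȳ = 60.00 mm

web: A = 14 × 120 = 1680.00, centroid at (7.00, 60.00).
bottom flange: A = 80 × 16 = 1280.00, centroid at (54.00, 8.00).
top flange: A = 80 × 16 = 1280.00, centroid at (54.00, 112.00).
ΣA = 4240.00 mm²
ΣAX̄ = (1680.00)(7.00) + (1280.00)(54.00) + (1280.00)(54.00) = 150000.00 mm³
ΣAȲ = (1680.00)(60.00) + (1280.00)(8.00) + (1280.00)(112.00) = 254400.00 mm³
X̄ = 150000.00 / 4240.00 = 35.38 mm
Ȳ = 254400.00 / 4240.00 = 60.00 mm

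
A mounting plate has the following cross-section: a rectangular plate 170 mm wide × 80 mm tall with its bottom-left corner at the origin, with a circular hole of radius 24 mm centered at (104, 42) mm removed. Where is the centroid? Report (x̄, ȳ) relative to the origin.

x̄ = 82.08 mm, ȳ = 39.69 mm

plate: A = 170 × 80 = 13600.00, centroid at (85.00, 40.00).
hole: A = −π·24² = -1809.56, centroid at (104.00, 42.00).
ΣA = 11790.44 mm²
ΣAx̄ = (13600.00)(85.00) + (-1809.56)(104.00) = 967806.03 mm³
ΣAȳ = (13600.00)(40.00) + (-1809.56)(42.00) = 467998.59 mm³
x̄ = 967806.03 / 11790.44 = 82.08 mm
ȳ = 467998.59 / 11790.44 = 39.69 mm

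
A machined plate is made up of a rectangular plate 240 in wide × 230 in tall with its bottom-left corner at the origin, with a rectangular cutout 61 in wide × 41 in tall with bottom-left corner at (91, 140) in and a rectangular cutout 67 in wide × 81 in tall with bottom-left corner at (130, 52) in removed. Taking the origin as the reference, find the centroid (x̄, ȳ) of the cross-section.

x̄ = 114.93 in, ȳ = 115.18 in

plate: A = 240 × 230 = 55200.00, centroid at (120.00, 115.00).
hole 1: A = −(61 × 41) = -2501.00, centroid at (121.50, 160.50).
hole 2: A = −(67 × 81) = -5427.00, centroid at (163.50, 92.50).
ΣA = 47272.00 in², ΣAx̄ = 5432814.00 in³, ΣAȳ = 5444592.00 in³.
x̄ = 5432814.00/47272.00 = 114.93 in; ȳ = 5444592.00/47272.00 = 115.18 in.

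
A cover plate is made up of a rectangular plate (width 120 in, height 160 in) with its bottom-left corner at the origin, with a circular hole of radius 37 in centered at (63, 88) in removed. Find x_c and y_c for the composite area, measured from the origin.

Part | A | x̄ᵢ | ȳᵢ | A·x̄ᵢ | A·ȳᵢ
plate | 19200.00 | 60.00 | 80.00 | 1152000.00 | 1536000.00
hole | -4300.84 | 63.00 | 88.00 | -270952.94 | -378473.95
Σ | 14899.16 |  |  | 881047.06 | 1157526.05
x_c = 881047.06 / 14899.16 = 59.13 in
y_c = 1157526.05 / 14899.16 = 77.69 in

x_c = 59.13 in, y_c = 77.69 in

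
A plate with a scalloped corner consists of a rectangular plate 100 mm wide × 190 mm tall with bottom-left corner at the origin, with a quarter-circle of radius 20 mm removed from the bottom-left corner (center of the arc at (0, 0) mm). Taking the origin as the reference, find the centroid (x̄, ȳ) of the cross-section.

x̄ = 50.70 mm, ȳ = 96.45 mm

Part | A | x̄ᵢ | ȳᵢ | A·x̄ᵢ | A·ȳᵢ
plate | 19000.00 | 50.00 | 95.00 | 950000.00 | 1805000.00
removed quarter-circle | -314.16 | 8.49 | 8.49 | -2666.67 | -2666.67
Σ | 18685.84 |  |  | 947333.33 | 1802333.33
x̄ = 947333.33 / 18685.84 = 50.70 mm
ȳ = 1802333.33 / 18685.84 = 96.45 mm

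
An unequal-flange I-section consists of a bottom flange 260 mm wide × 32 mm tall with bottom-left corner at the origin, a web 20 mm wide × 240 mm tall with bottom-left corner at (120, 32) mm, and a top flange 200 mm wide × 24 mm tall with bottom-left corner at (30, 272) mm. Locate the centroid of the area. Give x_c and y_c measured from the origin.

x_c = 130.00 mm, y_c = 124.21 mm

Part | A | x̄ᵢ | ȳᵢ | A·x̄ᵢ | A·ȳᵢ
bottom flange | 8320.00 | 130.00 | 16.00 | 1081600.00 | 133120.00
web | 4800.00 | 130.00 | 152.00 | 624000.00 | 729600.00
top flange | 4800.00 | 130.00 | 284.00 | 624000.00 | 1363200.00
Σ | 17920.00 |  |  | 2329600.00 | 2225920.00
x_c = 2329600.00 / 17920.00 = 130.00 mm
y_c = 2225920.00 / 17920.00 = 124.21 mm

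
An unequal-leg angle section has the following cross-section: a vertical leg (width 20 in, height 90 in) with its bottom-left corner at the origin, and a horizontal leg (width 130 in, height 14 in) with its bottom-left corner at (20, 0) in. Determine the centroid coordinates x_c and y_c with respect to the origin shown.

vertical leg: A = 20 × 90 = 1800.00, centroid at (10.00, 45.00).
horizontal leg: A = 130 × 14 = 1820.00, centroid at (85.00, 7.00).
ΣA = 3620.00 in², ΣAx_c = 172700.00 in³, ΣAy_c = 93740.00 in³.
x_c = 172700.00/3620.00 = 47.71 in; y_c = 93740.00/3620.00 = 25.90 in.

x_c = 47.71 in, y_c = 25.90 in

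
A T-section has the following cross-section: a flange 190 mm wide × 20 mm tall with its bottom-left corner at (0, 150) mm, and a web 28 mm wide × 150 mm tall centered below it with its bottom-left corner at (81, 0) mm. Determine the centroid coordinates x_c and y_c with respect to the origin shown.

x_c = 95.00 mm, y_c = 115.38 mm

web: A = 28 × 150 = 4200.00, centroid at (95.00, 75.00).
flange: A = 190 × 20 = 3800.00, centroid at (95.00, 160.00).
ΣA = 8000.00 mm², ΣAx_c = 760000.00 mm³, ΣAy_c = 923000.00 mm³.
x_c = 760000.00/8000.00 = 95.00 mm; y_c = 923000.00/8000.00 = 115.38 mm.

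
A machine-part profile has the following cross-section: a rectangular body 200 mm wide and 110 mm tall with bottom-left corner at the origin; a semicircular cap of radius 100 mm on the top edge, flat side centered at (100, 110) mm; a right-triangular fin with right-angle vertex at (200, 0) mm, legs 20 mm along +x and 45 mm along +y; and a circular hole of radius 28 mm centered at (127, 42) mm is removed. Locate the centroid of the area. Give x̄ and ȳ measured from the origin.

Part | A | x̄ᵢ | ȳᵢ | A·x̄ᵢ | A·ȳᵢ
rectangular body | 22000.00 | 100.00 | 55.00 | 2200000.00 | 1210000.00
semicircular top | 15707.96 | 100.00 | 152.44 | 1570796.33 | 2394542.63
triangular fin | 450.00 | 206.67 | 15.00 | 93000.00 | 6750.00
hole | -2463.01 | 127.00 | 42.00 | -312802.10 | -103446.36
Σ | 35694.95 |  |  | 3550994.23 | 3507846.26
x̄ = 3550994.23 / 35694.95 = 99.48 mm
ȳ = 3507846.26 / 35694.95 = 98.27 mm

x̄ = 99.48 mm, ȳ = 98.27 mm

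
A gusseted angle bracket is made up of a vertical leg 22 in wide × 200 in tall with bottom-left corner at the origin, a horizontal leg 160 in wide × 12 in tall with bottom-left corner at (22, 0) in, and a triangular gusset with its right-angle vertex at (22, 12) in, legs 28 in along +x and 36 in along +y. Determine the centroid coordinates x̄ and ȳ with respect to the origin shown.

vertical leg: A = 22 × 200 = 4400.00, centroid at (11.00, 100.00).
horizontal leg: A = 160 × 12 = 1920.00, centroid at (102.00, 6.00).
gusset: A = ½·28·36 = 504.00, centroid at (31.33, 24.00).
ΣA = 6824.00 in², ΣAx̄ = 260032.00 in³, ΣAȳ = 463616.00 in³.
x̄ = 260032.00/6824.00 = 38.11 in; ȳ = 463616.00/6824.00 = 67.94 in.

x̄ = 38.11 in, ȳ = 67.94 in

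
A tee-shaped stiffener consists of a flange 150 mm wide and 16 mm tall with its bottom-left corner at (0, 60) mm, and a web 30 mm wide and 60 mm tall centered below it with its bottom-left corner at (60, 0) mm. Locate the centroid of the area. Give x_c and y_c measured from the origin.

web: A = 30 × 60 = 1800.00, centroid at (75.00, 30.00).
flange: A = 150 × 16 = 2400.00, centroid at (75.00, 68.00).
ΣA = 4200.00 mm²
ΣAx_c = (1800.00)(75.00) + (2400.00)(75.00) = 315000.00 mm³
ΣAy_c = (1800.00)(30.00) + (2400.00)(68.00) = 217200.00 mm³
x_c = 315000.00 / 4200.00 = 75.00 mm
y_c = 217200.00 / 4200.00 = 51.71 mm

x_c = 75.00 mm, y_c = 51.71 mm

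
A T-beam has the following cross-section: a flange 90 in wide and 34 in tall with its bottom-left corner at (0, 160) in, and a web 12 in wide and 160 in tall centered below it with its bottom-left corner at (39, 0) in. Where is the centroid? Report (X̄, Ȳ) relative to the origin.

X̄ = 45.00 in, Ȳ = 139.60 in

web: A = 12 × 160 = 1920.00, centroid at (45.00, 80.00).
flange: A = 90 × 34 = 3060.00, centroid at (45.00, 177.00).
ΣA = 4980.00 in², ΣAX̄ = 224100.00 in³, ΣAȲ = 695220.00 in³.
X̄ = 224100.00/4980.00 = 45.00 in; Ȳ = 695220.00/4980.00 = 139.60 in.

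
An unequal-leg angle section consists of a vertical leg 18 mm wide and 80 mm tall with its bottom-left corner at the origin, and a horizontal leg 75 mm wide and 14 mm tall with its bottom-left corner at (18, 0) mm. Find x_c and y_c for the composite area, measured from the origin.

vertical leg: A = 18 × 80 = 1440.00, centroid at (9.00, 40.00).
horizontal leg: A = 75 × 14 = 1050.00, centroid at (55.50, 7.00).
ΣA = 2490.00 mm²
ΣAx_c = (1440.00)(9.00) + (1050.00)(55.50) = 71235.00 mm³
ΣAy_c = (1440.00)(40.00) + (1050.00)(7.00) = 64950.00 mm³
x_c = 71235.00 / 2490.00 = 28.61 mm
y_c = 64950.00 / 2490.00 = 26.08 mm

x_c = 28.61 mm, y_c = 26.08 mm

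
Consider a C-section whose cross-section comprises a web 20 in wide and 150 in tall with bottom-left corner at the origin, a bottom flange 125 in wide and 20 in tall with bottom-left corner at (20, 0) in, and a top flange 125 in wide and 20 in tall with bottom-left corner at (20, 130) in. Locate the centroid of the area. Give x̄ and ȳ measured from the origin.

web: A = 20 × 150 = 3000.00, centroid at (10.00, 75.00).
bottom flange: A = 125 × 20 = 2500.00, centroid at (82.50, 10.00).
top flange: A = 125 × 20 = 2500.00, centroid at (82.50, 140.00).
ΣA = 8000.00 in²
ΣAx̄ = (3000.00)(10.00) + (2500.00)(82.50) + (2500.00)(82.50) = 442500.00 in³
ΣAȳ = (3000.00)(75.00) + (2500.00)(10.00) + (2500.00)(140.00) = 600000.00 in³
x̄ = 442500.00 / 8000.00 = 55.31 in
ȳ = 600000.00 / 8000.00 = 75.00 in

x̄ = 55.31 in, ȳ = 75.00 in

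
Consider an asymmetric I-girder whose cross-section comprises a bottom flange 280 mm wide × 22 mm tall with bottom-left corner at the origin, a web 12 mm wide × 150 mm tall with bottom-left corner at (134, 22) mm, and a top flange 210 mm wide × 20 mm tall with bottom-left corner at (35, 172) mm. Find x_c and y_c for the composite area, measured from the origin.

x_c = 140.00 mm, y_c = 82.79 mm

bottom flange: A = 280 × 22 = 6160.00, centroid at (140.00, 11.00).
web: A = 12 × 150 = 1800.00, centroid at (140.00, 97.00).
top flange: A = 210 × 20 = 4200.00, centroid at (140.00, 182.00).
ΣA = 12160.00 mm², ΣAx_c = 1702400.00 mm³, ΣAy_c = 1006760.00 mm³.
x_c = 1702400.00/12160.00 = 140.00 mm; y_c = 1006760.00/12160.00 = 82.79 mm.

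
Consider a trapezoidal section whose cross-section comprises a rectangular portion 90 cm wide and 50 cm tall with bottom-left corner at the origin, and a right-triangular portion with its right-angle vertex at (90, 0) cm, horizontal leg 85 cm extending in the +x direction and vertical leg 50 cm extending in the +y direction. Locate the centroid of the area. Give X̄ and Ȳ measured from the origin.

rectangular portion: A = 90 × 50 = 4500.00, centroid at (45.00, 25.00).
triangular portion: A = ½·85·50 = 2125.00, centroid at (118.33, 16.67).
ΣA = 6625.00 cm², ΣAX̄ = 453958.33 cm³, ΣAȲ = 147916.67 cm³.
X̄ = 453958.33/6625.00 = 68.52 cm; Ȳ = 147916.67/6625.00 = 22.33 cm.

X̄ = 68.52 cm, Ȳ = 22.33 cm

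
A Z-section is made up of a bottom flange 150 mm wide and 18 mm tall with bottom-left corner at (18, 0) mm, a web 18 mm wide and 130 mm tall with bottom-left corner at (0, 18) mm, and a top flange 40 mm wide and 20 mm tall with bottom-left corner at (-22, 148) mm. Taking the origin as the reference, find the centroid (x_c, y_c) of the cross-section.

x_c = 46.33 mm, y_c = 59.06 mm

bottom flange: A = 150 × 18 = 2700.00, centroid at (93.00, 9.00).
web: A = 18 × 130 = 2340.00, centroid at (9.00, 83.00).
top flange: A = 40 × 20 = 800.00, centroid at (-2.00, 158.00).
ΣA = 5840.00 mm²
ΣAx_c = (2700.00)(93.00) + (2340.00)(9.00) + (800.00)(-2.00) = 270560.00 mm³
ΣAy_c = (2700.00)(9.00) + (2340.00)(83.00) + (800.00)(158.00) = 344920.00 mm³
x_c = 270560.00 / 5840.00 = 46.33 mm
y_c = 344920.00 / 5840.00 = 59.06 mm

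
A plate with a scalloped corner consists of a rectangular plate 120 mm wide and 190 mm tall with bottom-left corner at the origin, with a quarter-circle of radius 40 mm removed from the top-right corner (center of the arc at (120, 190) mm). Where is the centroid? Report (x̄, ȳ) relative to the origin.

plate: A = 120 × 190 = 22800.00, centroid at (60.00, 95.00).
removed quarter-circle: A = −¼π·40² = -1256.64, centroid at (103.02, 173.02).
ΣA = 21543.36 mm², ΣAx̄ = 1238536.89 mm³, ΣAȳ = 1948572.29 mm³.
x̄ = 1238536.89/21543.36 = 57.49 mm; ȳ = 1948572.29/21543.36 = 90.45 mm.

x̄ = 57.49 mm, ȳ = 90.45 mm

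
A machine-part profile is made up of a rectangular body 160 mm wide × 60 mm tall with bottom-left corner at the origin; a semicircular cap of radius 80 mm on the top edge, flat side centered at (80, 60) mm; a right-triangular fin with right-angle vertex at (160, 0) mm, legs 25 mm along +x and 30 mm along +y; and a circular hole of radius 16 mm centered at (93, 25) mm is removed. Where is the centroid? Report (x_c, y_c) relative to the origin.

rectangular body: A = 160 × 60 = 9600.00, centroid at (80.00, 30.00).
semicircular top: A = ½π·80² = 10053.10, centroid at (80.00, 93.95).
triangular fin: A = ½·25·30 = 375.00, centroid at (168.33, 10.00).
hole: A = −π·16² = -804.25, centroid at (93.00, 25.00).
ΣA = 19223.85 mm²
ΣAx_c = (9600.00)(80.00) + (10053.10)(80.00) + (375.00)(168.33) + (-804.25)(93.00) = 1560577.68 mm³
ΣAy_c = (9600.00)(30.00) + (10053.10)(93.95) + (375.00)(10.00) + (-804.25)(25.00) = 1216162.93 mm³
x_c = 1560577.68 / 19223.85 = 81.18 mm
y_c = 1216162.93 / 19223.85 = 63.26 mm

x_c = 81.18 mm, y_c = 63.26 mm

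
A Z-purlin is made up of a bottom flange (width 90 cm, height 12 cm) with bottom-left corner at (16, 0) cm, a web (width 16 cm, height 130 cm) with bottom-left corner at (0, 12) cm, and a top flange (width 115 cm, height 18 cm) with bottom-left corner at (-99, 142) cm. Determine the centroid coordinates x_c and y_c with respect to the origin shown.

x_c = -0.65 cm, y_c = 91.63 cm

Part | A | x̄ᵢ | ȳᵢ | A·x̄ᵢ | A·ȳᵢ
bottom flange | 1080.00 | 61.00 | 6.00 | 65880.00 | 6480.00
web | 2080.00 | 8.00 | 77.00 | 16640.00 | 160160.00
top flange | 2070.00 | -41.50 | 151.00 | -85905.00 | 312570.00
Σ | 5230.00 |  |  | -3385.00 | 479210.00
x_c = -3385.00 / 5230.00 = -0.65 cm
y_c = 479210.00 / 5230.00 = 91.63 cm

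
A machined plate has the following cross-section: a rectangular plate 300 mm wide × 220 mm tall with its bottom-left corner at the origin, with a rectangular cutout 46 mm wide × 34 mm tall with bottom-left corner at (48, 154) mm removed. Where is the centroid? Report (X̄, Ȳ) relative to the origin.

X̄ = 151.92 mm, Ȳ = 108.52 mm

plate: A = 300 × 220 = 66000.00, centroid at (150.00, 110.00).
hole: A = −(46 × 34) = -1564.00, centroid at (71.00, 171.00).
ΣA = 64436.00 mm², ΣAX̄ = 9788956.00 mm³, ΣAȲ = 6992556.00 mm³.
X̄ = 9788956.00/64436.00 = 151.92 mm; Ȳ = 6992556.00/64436.00 = 108.52 mm.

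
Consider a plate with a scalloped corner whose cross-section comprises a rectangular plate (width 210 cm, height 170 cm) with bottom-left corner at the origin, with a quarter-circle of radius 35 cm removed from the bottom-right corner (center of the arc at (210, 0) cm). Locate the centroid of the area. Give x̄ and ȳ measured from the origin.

plate: A = 210 × 170 = 35700.00, centroid at (105.00, 85.00).
removed quarter-circle: A = −¼π·35² = -962.11, centroid at (195.15, 14.85).
ΣA = 34737.89 cm², ΣAx̄ = 3560747.99 cm³, ΣAȳ = 3020208.33 cm³.
x̄ = 3560747.99/34737.89 = 102.50 cm; ȳ = 3020208.33/34737.89 = 86.94 cm.

x̄ = 102.50 cm, ȳ = 86.94 cm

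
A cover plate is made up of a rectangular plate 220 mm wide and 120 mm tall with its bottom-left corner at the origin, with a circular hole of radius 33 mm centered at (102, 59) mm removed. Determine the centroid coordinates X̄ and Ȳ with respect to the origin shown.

X̄ = 111.19 mm, Ȳ = 60.15 mm

Part | A | x̄ᵢ | ȳᵢ | A·x̄ᵢ | A·ȳᵢ
plate | 26400.00 | 110.00 | 60.00 | 2904000.00 | 1584000.00
hole | -3421.19 | 102.00 | 59.00 | -348961.83 | -201850.47
Σ | 22978.81 |  |  | 2555038.17 | 1382149.53
X̄ = 2555038.17 / 22978.81 = 111.19 mm
Ȳ = 1382149.53 / 22978.81 = 60.15 mm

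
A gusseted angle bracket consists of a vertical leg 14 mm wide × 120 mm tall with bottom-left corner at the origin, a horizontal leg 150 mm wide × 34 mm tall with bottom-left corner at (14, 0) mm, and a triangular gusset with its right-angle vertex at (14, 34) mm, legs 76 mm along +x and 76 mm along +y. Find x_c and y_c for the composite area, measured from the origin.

Part | A | x̄ᵢ | ȳᵢ | A·x̄ᵢ | A·ȳᵢ
vertical leg | 1680.00 | 7.00 | 60.00 | 11760.00 | 100800.00
horizontal leg | 5100.00 | 89.00 | 17.00 | 453900.00 | 86700.00
gusset | 2888.00 | 39.33 | 59.33 | 113594.67 | 171354.67
Σ | 9668.00 |  |  | 579254.67 | 358854.67
x_c = 579254.67 / 9668.00 = 59.91 mm
y_c = 358854.67 / 9668.00 = 37.12 mm

x_c = 59.91 mm, y_c = 37.12 mm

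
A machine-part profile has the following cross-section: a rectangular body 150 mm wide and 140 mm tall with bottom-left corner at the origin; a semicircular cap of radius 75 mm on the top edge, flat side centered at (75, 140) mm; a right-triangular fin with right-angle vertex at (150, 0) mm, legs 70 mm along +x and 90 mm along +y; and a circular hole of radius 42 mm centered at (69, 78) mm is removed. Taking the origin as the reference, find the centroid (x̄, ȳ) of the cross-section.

rectangular body: A = 150 × 140 = 21000.00, centroid at (75.00, 70.00).
semicircular top: A = ½π·75² = 8835.73, centroid at (75.00, 171.83).
triangular fin: A = ½·70·90 = 3150.00, centroid at (173.33, 30.00).
hole: A = −π·42² = -5541.77, centroid at (69.00, 78.00).
ΣA = 27443.96 mm², ΣAx̄ = 2401297.61 mm³, ΣAȳ = 2650494.09 mm³.
x̄ = 2401297.61/27443.96 = 87.50 mm; ȳ = 2650494.09/27443.96 = 96.58 mm.

x̄ = 87.50 mm, ȳ = 96.58 mm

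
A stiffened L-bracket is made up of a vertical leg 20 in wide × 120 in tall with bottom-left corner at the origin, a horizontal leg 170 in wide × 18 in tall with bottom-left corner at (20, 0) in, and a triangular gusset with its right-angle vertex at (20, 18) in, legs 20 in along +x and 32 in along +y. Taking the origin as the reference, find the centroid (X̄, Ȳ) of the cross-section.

X̄ = 61.22 in, Ȳ = 31.27 in

vertical leg: A = 20 × 120 = 2400.00, centroid at (10.00, 60.00).
horizontal leg: A = 170 × 18 = 3060.00, centroid at (105.00, 9.00).
gusset: A = ½·20·32 = 320.00, centroid at (26.67, 28.67).
ΣA = 5780.00 in²
ΣAX̄ = (2400.00)(10.00) + (3060.00)(105.00) + (320.00)(26.67) = 353833.33 in³
ΣAȲ = (2400.00)(60.00) + (3060.00)(9.00) + (320.00)(28.67) = 180713.33 in³
X̄ = 353833.33 / 5780.00 = 61.22 in
Ȳ = 180713.33 / 5780.00 = 31.27 in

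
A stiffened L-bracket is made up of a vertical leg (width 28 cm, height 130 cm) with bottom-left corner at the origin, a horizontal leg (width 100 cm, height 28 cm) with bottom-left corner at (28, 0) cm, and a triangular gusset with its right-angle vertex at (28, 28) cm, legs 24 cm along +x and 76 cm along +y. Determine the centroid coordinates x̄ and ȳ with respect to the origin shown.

vertical leg: A = 28 × 130 = 3640.00, centroid at (14.00, 65.00).
horizontal leg: A = 100 × 28 = 2800.00, centroid at (78.00, 14.00).
gusset: A = ½·24·76 = 912.00, centroid at (36.00, 53.33).
ΣA = 7352.00 cm², ΣAx̄ = 302192.00 cm³, ΣAȳ = 324440.00 cm³.
x̄ = 302192.00/7352.00 = 41.10 cm; ȳ = 324440.00/7352.00 = 44.13 cm.

x̄ = 41.10 cm, ȳ = 44.13 cm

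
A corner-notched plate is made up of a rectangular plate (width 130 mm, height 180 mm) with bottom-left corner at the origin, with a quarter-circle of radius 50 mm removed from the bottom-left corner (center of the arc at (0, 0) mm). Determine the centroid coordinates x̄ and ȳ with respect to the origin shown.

plate: A = 130 × 180 = 23400.00, centroid at (65.00, 90.00).
removed quarter-circle: A = −¼π·50² = -1963.50, centroid at (21.22, 21.22).
ΣA = 21436.50 mm²
ΣAx̄ = (23400.00)(65.00) + (-1963.50)(21.22) = 1479333.33 mm³
ΣAȳ = (23400.00)(90.00) + (-1963.50)(21.22) = 2064333.33 mm³
x̄ = 1479333.33 / 21436.50 = 69.01 mm
ȳ = 2064333.33 / 21436.50 = 96.30 mm

x̄ = 69.01 mm, ȳ = 96.30 mm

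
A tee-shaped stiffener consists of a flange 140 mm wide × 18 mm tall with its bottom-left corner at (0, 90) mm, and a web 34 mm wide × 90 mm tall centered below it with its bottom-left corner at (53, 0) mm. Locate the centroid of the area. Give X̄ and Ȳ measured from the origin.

web: A = 34 × 90 = 3060.00, centroid at (70.00, 45.00).
flange: A = 140 × 18 = 2520.00, centroid at (70.00, 99.00).
ΣA = 5580.00 mm², ΣAX̄ = 390600.00 mm³, ΣAȲ = 387180.00 mm³.
X̄ = 390600.00/5580.00 = 70.00 mm; Ȳ = 387180.00/5580.00 = 69.39 mm.

X̄ = 70.00 mm, Ȳ = 69.39 mm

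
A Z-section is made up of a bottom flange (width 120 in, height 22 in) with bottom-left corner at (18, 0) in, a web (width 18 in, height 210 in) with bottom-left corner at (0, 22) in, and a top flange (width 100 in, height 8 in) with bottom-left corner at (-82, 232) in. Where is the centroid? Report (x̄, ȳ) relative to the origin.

bottom flange: A = 120 × 22 = 2640.00, centroid at (78.00, 11.00).
web: A = 18 × 210 = 3780.00, centroid at (9.00, 127.00).
top flange: A = 100 × 8 = 800.00, centroid at (-32.00, 236.00).
ΣA = 7220.00 in²
ΣAx̄ = (2640.00)(78.00) + (3780.00)(9.00) + (800.00)(-32.00) = 214340.00 in³
ΣAȳ = (2640.00)(11.00) + (3780.00)(127.00) + (800.00)(236.00) = 697900.00 in³
x̄ = 214340.00 / 7220.00 = 29.69 in
ȳ = 697900.00 / 7220.00 = 96.66 in

x̄ = 29.69 in, ȳ = 96.66 in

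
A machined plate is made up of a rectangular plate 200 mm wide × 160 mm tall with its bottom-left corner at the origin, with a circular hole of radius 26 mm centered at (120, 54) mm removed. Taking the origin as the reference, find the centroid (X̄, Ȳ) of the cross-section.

plate: A = 200 × 160 = 32000.00, centroid at (100.00, 80.00).
hole: A = −π·26² = -2123.72, centroid at (120.00, 54.00).
ΣA = 29876.28 mm²
ΣAX̄ = (32000.00)(100.00) + (-2123.72)(120.00) = 2945154.00 mm³
ΣAȲ = (32000.00)(80.00) + (-2123.72)(54.00) = 2445319.30 mm³
X̄ = 2945154.00 / 29876.28 = 98.58 mm
Ȳ = 2445319.30 / 29876.28 = 81.85 mm

X̄ = 98.58 mm, Ȳ = 81.85 mm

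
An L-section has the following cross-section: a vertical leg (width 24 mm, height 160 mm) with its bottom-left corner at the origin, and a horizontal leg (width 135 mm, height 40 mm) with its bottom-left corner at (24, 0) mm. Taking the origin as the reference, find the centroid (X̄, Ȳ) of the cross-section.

vertical leg: A = 24 × 160 = 3840.00, centroid at (12.00, 80.00).
horizontal leg: A = 135 × 40 = 5400.00, centroid at (91.50, 20.00).
ΣA = 9240.00 mm², ΣAX̄ = 540180.00 mm³, ΣAȲ = 415200.00 mm³.
X̄ = 540180.00/9240.00 = 58.46 mm; Ȳ = 415200.00/9240.00 = 44.94 mm.

X̄ = 58.46 mm, Ȳ = 44.94 mm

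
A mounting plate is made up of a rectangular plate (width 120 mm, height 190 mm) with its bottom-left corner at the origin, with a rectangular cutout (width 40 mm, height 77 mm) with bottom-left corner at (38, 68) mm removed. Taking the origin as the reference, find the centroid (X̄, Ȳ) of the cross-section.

X̄ = 60.31 mm, Ȳ = 93.20 mm

plate: A = 120 × 190 = 22800.00, centroid at (60.00, 95.00).
hole: A = −(40 × 77) = -3080.00, centroid at (58.00, 106.50).
ΣA = 19720.00 mm², ΣAX̄ = 1189360.00 mm³, ΣAȲ = 1837980.00 mm³.
X̄ = 1189360.00/19720.00 = 60.31 mm; Ȳ = 1837980.00/19720.00 = 93.20 mm.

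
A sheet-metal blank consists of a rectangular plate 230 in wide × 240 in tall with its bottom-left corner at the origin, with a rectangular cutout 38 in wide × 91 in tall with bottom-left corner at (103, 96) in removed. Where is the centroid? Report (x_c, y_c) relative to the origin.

plate: A = 230 × 240 = 55200.00, centroid at (115.00, 120.00).
hole: A = −(38 × 91) = -3458.00, centroid at (122.00, 141.50).
ΣA = 51742.00 in²
ΣAx_c = (55200.00)(115.00) + (-3458.00)(122.00) = 5926124.00 in³
ΣAy_c = (55200.00)(120.00) + (-3458.00)(141.50) = 6134693.00 in³
x_c = 5926124.00 / 51742.00 = 114.53 in
y_c = 6134693.00 / 51742.00 = 118.56 in

x_c = 114.53 in, y_c = 118.56 in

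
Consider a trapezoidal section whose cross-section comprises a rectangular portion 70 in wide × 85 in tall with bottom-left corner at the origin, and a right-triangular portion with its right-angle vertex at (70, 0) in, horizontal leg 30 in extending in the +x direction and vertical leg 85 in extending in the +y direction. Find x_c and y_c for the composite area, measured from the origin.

x_c = 42.94 in, y_c = 40.00 in

rectangular portion: A = 70 × 85 = 5950.00, centroid at (35.00, 42.50).
triangular portion: A = ½·30·85 = 1275.00, centroid at (80.00, 28.33).
ΣA = 7225.00 in²
ΣAx_c = (5950.00)(35.00) + (1275.00)(80.00) = 310250.00 in³
ΣAy_c = (5950.00)(42.50) + (1275.00)(28.33) = 289000.00 in³
x_c = 310250.00 / 7225.00 = 42.94 in
y_c = 289000.00 / 7225.00 = 40.00 in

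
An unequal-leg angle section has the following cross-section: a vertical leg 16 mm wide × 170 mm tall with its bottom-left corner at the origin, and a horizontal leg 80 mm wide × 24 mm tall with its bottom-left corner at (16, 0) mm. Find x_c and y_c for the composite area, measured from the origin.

vertical leg: A = 16 × 170 = 2720.00, centroid at (8.00, 85.00).
horizontal leg: A = 80 × 24 = 1920.00, centroid at (56.00, 12.00).
ΣA = 4640.00 mm²
ΣAx_c = (2720.00)(8.00) + (1920.00)(56.00) = 129280.00 mm³
ΣAy_c = (2720.00)(85.00) + (1920.00)(12.00) = 254240.00 mm³
x_c = 129280.00 / 4640.00 = 27.86 mm
y_c = 254240.00 / 4640.00 = 54.79 mm

x_c = 27.86 mm, y_c = 54.79 mm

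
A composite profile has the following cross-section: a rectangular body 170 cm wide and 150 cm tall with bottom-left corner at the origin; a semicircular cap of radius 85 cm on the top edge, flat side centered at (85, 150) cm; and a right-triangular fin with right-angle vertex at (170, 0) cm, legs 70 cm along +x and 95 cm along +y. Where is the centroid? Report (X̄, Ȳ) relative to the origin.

Part | A | x̄ᵢ | ȳᵢ | A·x̄ᵢ | A·ȳᵢ
rectangular body | 25500.00 | 85.00 | 75.00 | 2167500.00 | 1912500.00
semicircular top | 11349.00 | 85.00 | 186.08 | 964665.29 | 2111767.19
triangular fin | 3325.00 | 193.33 | 31.67 | 642833.33 | 105291.67
Σ | 40174.00 |  |  | 3774998.63 | 4129558.85
X̄ = 3774998.63 / 40174.00 = 93.97 cm
Ȳ = 4129558.85 / 40174.00 = 102.79 cm

X̄ = 93.97 cm, Ȳ = 102.79 cm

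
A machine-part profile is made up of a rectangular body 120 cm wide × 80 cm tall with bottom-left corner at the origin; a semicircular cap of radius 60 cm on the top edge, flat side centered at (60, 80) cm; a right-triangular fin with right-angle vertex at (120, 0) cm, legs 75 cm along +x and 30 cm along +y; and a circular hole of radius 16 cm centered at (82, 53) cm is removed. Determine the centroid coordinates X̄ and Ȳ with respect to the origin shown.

Part | A | x̄ᵢ | ȳᵢ | A·x̄ᵢ | A·ȳᵢ
rectangular body | 9600.00 | 60.00 | 40.00 | 576000.00 | 384000.00
semicircular top | 5654.87 | 60.00 | 105.46 | 339292.01 | 596389.34
triangular fin | 1125.00 | 145.00 | 10.00 | 163125.00 | 11250.00
hole | -804.25 | 82.00 | 53.00 | -65948.31 | -42625.13
Σ | 15575.62 |  |  | 1012468.69 | 949014.21
X̄ = 1012468.69 / 15575.62 = 65.00 cm
Ȳ = 949014.21 / 15575.62 = 60.93 cm

X̄ = 65.00 cm, Ȳ = 60.93 cm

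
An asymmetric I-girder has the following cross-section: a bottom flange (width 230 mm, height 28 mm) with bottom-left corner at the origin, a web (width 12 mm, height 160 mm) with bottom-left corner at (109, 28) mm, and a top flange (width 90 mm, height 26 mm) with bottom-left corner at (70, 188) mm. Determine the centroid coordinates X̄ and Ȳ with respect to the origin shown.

bottom flange: A = 230 × 28 = 6440.00, centroid at (115.00, 14.00).
web: A = 12 × 160 = 1920.00, centroid at (115.00, 108.00).
top flange: A = 90 × 26 = 2340.00, centroid at (115.00, 201.00).
ΣA = 10700.00 mm²
ΣAX̄ = (6440.00)(115.00) + (1920.00)(115.00) + (2340.00)(115.00) = 1230500.00 mm³
ΣAȲ = (6440.00)(14.00) + (1920.00)(108.00) + (2340.00)(201.00) = 767860.00 mm³
X̄ = 1230500.00 / 10700.00 = 115.00 mm
Ȳ = 767860.00 / 10700.00 = 71.76 mm

X̄ = 115.00 mm, Ȳ = 71.76 mm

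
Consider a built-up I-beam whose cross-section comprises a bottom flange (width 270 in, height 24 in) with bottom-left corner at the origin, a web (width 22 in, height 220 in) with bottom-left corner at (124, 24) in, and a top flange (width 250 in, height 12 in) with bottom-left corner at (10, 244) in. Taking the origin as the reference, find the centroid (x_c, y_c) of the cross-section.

x_c = 135.00 in, y_c = 103.09 in

bottom flange: A = 270 × 24 = 6480.00, centroid at (135.00, 12.00).
web: A = 22 × 220 = 4840.00, centroid at (135.00, 134.00).
top flange: A = 250 × 12 = 3000.00, centroid at (135.00, 250.00).
ΣA = 14320.00 in²
ΣAx_c = (6480.00)(135.00) + (4840.00)(135.00) + (3000.00)(135.00) = 1933200.00 in³
ΣAy_c = (6480.00)(12.00) + (4840.00)(134.00) + (3000.00)(250.00) = 1476320.00 in³
x_c = 1933200.00 / 14320.00 = 135.00 in
y_c = 1476320.00 / 14320.00 = 103.09 in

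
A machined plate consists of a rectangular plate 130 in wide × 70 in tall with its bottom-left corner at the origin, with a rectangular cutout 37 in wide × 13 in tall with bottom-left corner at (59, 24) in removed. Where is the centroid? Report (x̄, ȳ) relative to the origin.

Part | A | x̄ᵢ | ȳᵢ | A·x̄ᵢ | A·ȳᵢ
plate | 9100.00 | 65.00 | 35.00 | 591500.00 | 318500.00
hole | -481.00 | 77.50 | 30.50 | -37277.50 | -14670.50
Σ | 8619.00 |  |  | 554222.50 | 303829.50
x̄ = 554222.50 / 8619.00 = 64.30 in
ȳ = 303829.50 / 8619.00 = 35.25 in

x̄ = 64.30 in, ȳ = 35.25 in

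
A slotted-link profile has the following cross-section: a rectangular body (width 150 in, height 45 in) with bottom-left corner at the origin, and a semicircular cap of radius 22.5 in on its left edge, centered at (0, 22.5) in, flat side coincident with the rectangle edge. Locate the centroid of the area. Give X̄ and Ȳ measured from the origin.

X̄ = 66.09 in, Ȳ = 22.50 in

rectangular body: A = 150 × 45 = 6750.00, centroid at (75.00, 22.50).
semicircular end: A = ½π·22.5² = 795.22, centroid at (-9.55, 22.50).
ΣA = 7545.22 in²
ΣAX̄ = (6750.00)(75.00) + (795.22)(-9.55) = 498656.25 in³
ΣAȲ = (6750.00)(22.50) + (795.22)(22.50) = 169767.35 in³
X̄ = 498656.25 / 7545.22 = 66.09 in
Ȳ = 169767.35 / 7545.22 = 22.50 in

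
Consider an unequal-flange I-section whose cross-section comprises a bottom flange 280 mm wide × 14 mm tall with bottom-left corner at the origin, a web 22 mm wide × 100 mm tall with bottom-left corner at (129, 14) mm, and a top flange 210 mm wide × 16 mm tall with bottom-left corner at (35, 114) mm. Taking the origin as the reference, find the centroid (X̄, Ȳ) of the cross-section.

bottom flange: A = 280 × 14 = 3920.00, centroid at (140.00, 7.00).
web: A = 22 × 100 = 2200.00, centroid at (140.00, 64.00).
top flange: A = 210 × 16 = 3360.00, centroid at (140.00, 122.00).
ΣA = 9480.00 mm², ΣAX̄ = 1327200.00 mm³, ΣAȲ = 578160.00 mm³.
X̄ = 1327200.00/9480.00 = 140.00 mm; Ȳ = 578160.00/9480.00 = 60.99 mm.

X̄ = 140.00 mm, Ȳ = 60.99 mm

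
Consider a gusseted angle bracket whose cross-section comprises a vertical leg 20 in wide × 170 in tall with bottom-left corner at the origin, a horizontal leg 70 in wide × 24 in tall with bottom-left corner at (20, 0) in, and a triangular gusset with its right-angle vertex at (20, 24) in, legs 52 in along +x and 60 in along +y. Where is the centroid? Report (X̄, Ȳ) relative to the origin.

vertical leg: A = 20 × 170 = 3400.00, centroid at (10.00, 85.00).
horizontal leg: A = 70 × 24 = 1680.00, centroid at (55.00, 12.00).
gusset: A = ½·52·60 = 1560.00, centroid at (37.33, 44.00).
ΣA = 6640.00 in², ΣAX̄ = 184640.00 in³, ΣAȲ = 377800.00 in³.
X̄ = 184640.00/6640.00 = 27.81 in; Ȳ = 377800.00/6640.00 = 56.90 in.

X̄ = 27.81 in, Ȳ = 56.90 in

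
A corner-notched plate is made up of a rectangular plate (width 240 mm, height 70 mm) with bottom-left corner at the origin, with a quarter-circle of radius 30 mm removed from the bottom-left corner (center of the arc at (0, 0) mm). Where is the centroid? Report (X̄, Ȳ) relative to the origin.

X̄ = 124.71 mm, Ȳ = 35.98 mm

plate: A = 240 × 70 = 16800.00, centroid at (120.00, 35.00).
removed quarter-circle: A = −¼π·30² = -706.86, centroid at (12.73, 12.73).
ΣA = 16093.14 mm², ΣAX̄ = 2007000.00 mm³, ΣAȲ = 579000.00 mm³.
X̄ = 2007000.00/16093.14 = 124.71 mm; Ȳ = 579000.00/16093.14 = 35.98 mm.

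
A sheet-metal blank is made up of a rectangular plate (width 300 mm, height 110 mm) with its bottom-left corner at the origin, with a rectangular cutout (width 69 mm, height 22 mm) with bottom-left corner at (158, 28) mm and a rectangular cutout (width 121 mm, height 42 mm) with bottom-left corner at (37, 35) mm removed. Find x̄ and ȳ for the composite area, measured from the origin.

x̄ = 157.66 mm, ȳ = 55.73 mm

plate: A = 300 × 110 = 33000.00, centroid at (150.00, 55.00).
hole 1: A = −(69 × 22) = -1518.00, centroid at (192.50, 39.00).
hole 2: A = −(121 × 42) = -5082.00, centroid at (97.50, 56.00).
ΣA = 26400.00 mm²
ΣAx̄ = (33000.00)(150.00) + (-1518.00)(192.50) + (-5082.00)(97.50) = 4162290.00 mm³
ΣAȳ = (33000.00)(55.00) + (-1518.00)(39.00) + (-5082.00)(56.00) = 1471206.00 mm³
x̄ = 4162290.00 / 26400.00 = 157.66 mm
ȳ = 1471206.00 / 26400.00 = 55.73 mm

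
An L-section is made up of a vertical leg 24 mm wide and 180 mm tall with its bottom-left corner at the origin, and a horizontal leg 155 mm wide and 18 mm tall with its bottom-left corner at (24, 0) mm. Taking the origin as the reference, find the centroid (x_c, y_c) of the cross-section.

vertical leg: A = 24 × 180 = 4320.00, centroid at (12.00, 90.00).
horizontal leg: A = 155 × 18 = 2790.00, centroid at (101.50, 9.00).
ΣA = 7110.00 mm², ΣAx_c = 335025.00 mm³, ΣAy_c = 413910.00 mm³.
x_c = 335025.00/7110.00 = 47.12 mm; y_c = 413910.00/7110.00 = 58.22 mm.

x_c = 47.12 mm, y_c = 58.22 mm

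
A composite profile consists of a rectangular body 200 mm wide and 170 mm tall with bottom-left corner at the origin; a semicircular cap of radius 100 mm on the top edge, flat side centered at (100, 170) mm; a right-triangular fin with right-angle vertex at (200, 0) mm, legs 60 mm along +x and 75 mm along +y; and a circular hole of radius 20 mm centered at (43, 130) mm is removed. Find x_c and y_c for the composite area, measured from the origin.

x_c = 106.74 mm, y_c = 120.71 mm

Part | A | x̄ᵢ | ȳᵢ | A·x̄ᵢ | A·ȳᵢ
rectangular body | 34000.00 | 100.00 | 85.00 | 3400000.00 | 2890000.00
semicircular top | 15707.96 | 100.00 | 212.44 | 1570796.33 | 3337020.42
triangular fin | 2250.00 | 220.00 | 25.00 | 495000.00 | 56250.00
hole | -1256.64 | 43.00 | 130.00 | -54035.39 | -163362.82
Σ | 50701.33 |  |  | 5411760.93 | 6119907.60
x_c = 5411760.93 / 50701.33 = 106.74 mm
y_c = 6119907.60 / 50701.33 = 120.71 mm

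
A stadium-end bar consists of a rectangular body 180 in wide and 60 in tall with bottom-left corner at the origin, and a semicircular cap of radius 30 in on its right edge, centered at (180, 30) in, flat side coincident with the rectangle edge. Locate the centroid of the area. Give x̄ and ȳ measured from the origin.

rectangular body: A = 180 × 60 = 10800.00, centroid at (90.00, 30.00).
semicircular end: A = ½π·30² = 1413.72, centroid at (192.73, 30.00).
ΣA = 12213.72 in²
ΣAx̄ = (10800.00)(90.00) + (1413.72)(192.73) = 1244469.00 in³
ΣAȳ = (10800.00)(30.00) + (1413.72)(30.00) = 366411.50 in³
x̄ = 1244469.00 / 12213.72 = 101.89 in
ȳ = 366411.50 / 12213.72 = 30.00 in

x̄ = 101.89 in, ȳ = 30.00 in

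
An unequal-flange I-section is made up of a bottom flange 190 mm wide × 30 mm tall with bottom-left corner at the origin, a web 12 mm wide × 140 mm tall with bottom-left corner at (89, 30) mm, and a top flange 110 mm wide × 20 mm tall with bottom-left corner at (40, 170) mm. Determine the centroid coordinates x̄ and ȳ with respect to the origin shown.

x̄ = 95.00 mm, ȳ = 67.80 mm

bottom flange: A = 190 × 30 = 5700.00, centroid at (95.00, 15.00).
web: A = 12 × 140 = 1680.00, centroid at (95.00, 100.00).
top flange: A = 110 × 20 = 2200.00, centroid at (95.00, 180.00).
ΣA = 9580.00 mm², ΣAx̄ = 910100.00 mm³, ΣAȳ = 649500.00 mm³.
x̄ = 910100.00/9580.00 = 95.00 mm; ȳ = 649500.00/9580.00 = 67.80 mm.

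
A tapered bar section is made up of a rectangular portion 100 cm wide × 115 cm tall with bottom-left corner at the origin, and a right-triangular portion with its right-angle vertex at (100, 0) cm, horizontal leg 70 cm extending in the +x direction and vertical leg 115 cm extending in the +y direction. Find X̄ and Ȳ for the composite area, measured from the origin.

X̄ = 69.01 cm, Ȳ = 52.53 cm

Part | A | x̄ᵢ | ȳᵢ | A·x̄ᵢ | A·ȳᵢ
rectangular portion | 11500.00 | 50.00 | 57.50 | 575000.00 | 661250.00
triangular portion | 4025.00 | 123.33 | 38.33 | 496416.67 | 154291.67
Σ | 15525.00 |  |  | 1071416.67 | 815541.67
X̄ = 1071416.67 / 15525.00 = 69.01 cm
Ȳ = 815541.67 / 15525.00 = 52.53 cm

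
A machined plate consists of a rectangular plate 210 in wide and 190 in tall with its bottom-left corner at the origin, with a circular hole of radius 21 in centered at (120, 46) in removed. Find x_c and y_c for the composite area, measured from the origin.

x_c = 104.46 in, y_c = 96.76 in

Part | A | x̄ᵢ | ȳᵢ | A·x̄ᵢ | A·ȳᵢ
plate | 39900.00 | 105.00 | 95.00 | 4189500.00 | 3790500.00
hole | -1385.44 | 120.00 | 46.00 | -166253.08 | -63730.35
Σ | 38514.56 |  |  | 4023246.92 | 3726769.65
x_c = 4023246.92 / 38514.56 = 104.46 in
y_c = 3726769.65 / 38514.56 = 96.76 in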